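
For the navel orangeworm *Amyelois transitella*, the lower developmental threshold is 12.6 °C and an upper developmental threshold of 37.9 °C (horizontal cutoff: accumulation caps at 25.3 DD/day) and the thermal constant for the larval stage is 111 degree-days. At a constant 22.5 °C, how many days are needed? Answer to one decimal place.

11.2 days

Daily accumulation = 22.5 − 12.6 = 9.9 DD/day.
Duration = 111 / 9.9 = 11.212 ≈ 11.2 days.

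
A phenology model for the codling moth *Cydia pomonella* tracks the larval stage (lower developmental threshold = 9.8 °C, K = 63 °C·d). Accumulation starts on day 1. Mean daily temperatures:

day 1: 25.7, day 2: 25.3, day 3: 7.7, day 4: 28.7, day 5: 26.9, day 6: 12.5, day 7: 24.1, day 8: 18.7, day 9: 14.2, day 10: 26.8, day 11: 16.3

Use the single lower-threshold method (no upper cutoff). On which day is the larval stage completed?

Daily DD above 9.8 °C: 15.9, 15.5, 0.0, 18.9, 17.1, 2.7, 14.3, 8.9, 4.4, 17.0, 6.5.
Cumulative: 15.9, 31.4, 31.4, 50.3, 67.4, 70.1, 84.4, 93.3, 97.7, 114.7, 121.2.
The total first reaches 63 DD on day 5.

day 5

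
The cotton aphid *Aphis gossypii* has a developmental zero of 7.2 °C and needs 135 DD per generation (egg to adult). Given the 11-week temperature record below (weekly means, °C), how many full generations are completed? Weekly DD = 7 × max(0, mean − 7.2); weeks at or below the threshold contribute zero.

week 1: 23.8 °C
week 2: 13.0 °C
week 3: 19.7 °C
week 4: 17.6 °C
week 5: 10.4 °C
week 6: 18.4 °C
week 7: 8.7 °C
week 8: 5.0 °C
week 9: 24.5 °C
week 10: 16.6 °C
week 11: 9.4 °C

Weekly DD (7 × max(0, T̄ − 7.2)): 116.2, 40.6, 87.5, 72.8, 22.4, 78.4, 10.5, 0.0, 121.1, 65.8, 15.4.
Season total = 630.7 DD.
Complete generations = ⌊630.7 / 135⌋ = 4.

4 generations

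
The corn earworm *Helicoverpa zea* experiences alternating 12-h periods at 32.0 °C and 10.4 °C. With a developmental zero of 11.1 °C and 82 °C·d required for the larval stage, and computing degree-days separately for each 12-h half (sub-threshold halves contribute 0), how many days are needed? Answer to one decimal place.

Day half: max(0, 32.0 − 11.1) × 0.5 = 20.9 × 0.5 = 10.45 DD.
Night half: max(0, 10.4 − 11.1) × 0.5 = 0.0 × 0.5 = 0.00 DD.
Per 24 h: 10.45 DD/day.
Duration = 82 / 10.45 = 7.847 ≈ 7.8 days.

7.8 days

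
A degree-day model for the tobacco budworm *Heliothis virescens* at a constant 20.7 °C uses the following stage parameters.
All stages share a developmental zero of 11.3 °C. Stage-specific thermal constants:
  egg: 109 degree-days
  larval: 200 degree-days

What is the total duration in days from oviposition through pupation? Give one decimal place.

32.9 days

Daily accumulation at 20.7 °C = 20.7 − 11.3 = 9.4 DD/day.
Total K = 109 + 200 = 309 DD.
Total duration = 309 / 9.4 = 32.872 ≈ 32.9 days.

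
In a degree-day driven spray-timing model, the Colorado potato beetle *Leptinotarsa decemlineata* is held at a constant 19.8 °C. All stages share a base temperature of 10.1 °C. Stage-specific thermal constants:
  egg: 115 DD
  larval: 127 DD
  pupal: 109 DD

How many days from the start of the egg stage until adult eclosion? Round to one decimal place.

36.2 days

Daily accumulation at 19.8 °C = 19.8 − 10.1 = 9.7 DD/day.
Total K = 115 + 127 + 109 = 351 DD.
Total duration = 351 / 9.7 = 36.186 ≈ 36.2 days.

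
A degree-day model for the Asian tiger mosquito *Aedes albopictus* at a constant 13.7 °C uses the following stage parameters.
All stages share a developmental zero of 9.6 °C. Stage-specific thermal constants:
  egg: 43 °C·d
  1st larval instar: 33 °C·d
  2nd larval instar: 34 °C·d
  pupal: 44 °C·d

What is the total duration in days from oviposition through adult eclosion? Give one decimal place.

Daily accumulation at 13.7 °C = 13.7 − 9.6 = 4.1 DD/day.
Total K = 43 + 33 + 34 + 44 = 154 DD.
Total duration = 154 / 4.1 = 37.561 ≈ 37.6 days.

37.6 days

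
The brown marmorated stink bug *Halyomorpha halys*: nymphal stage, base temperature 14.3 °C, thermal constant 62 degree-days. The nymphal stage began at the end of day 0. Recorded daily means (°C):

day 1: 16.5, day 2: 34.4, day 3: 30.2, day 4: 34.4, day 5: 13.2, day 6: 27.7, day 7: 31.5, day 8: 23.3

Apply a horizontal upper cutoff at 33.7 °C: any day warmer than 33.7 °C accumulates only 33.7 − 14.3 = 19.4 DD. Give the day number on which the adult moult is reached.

Daily DD above 14.3 °C (capped at 19.4): 2.2, 19.4, 15.9, 19.4, 0.0, 13.4, 17.2, 9.0.
Cumulative: 2.2, 21.6, 37.5, 56.9, 56.9, 70.3, 87.5, 96.5.
The total first reaches 62 DD on day 6.

day 6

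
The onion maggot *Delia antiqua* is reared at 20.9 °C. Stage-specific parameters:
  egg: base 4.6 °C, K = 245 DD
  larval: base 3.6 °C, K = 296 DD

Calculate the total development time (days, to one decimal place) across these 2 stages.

32.1 days

egg: 245 / (20.9 − 4.6) = 245 / 16.3 = 15.031 d.
larval: 296 / (20.9 − 3.6) = 296 / 17.3 = 17.110 d.
Sum = 32.141 ≈ 32.1 days.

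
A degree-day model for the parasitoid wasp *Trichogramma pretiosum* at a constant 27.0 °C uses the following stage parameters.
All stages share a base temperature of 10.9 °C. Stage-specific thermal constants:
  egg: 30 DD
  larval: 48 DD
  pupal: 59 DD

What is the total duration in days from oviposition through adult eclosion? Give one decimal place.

Daily accumulation at 27.0 °C = 27.0 − 10.9 = 16.1 DD/day.
Total K = 30 + 48 + 59 = 137 DD.
Total duration = 137 / 16.1 = 8.509 ≈ 8.5 days.

8.5 days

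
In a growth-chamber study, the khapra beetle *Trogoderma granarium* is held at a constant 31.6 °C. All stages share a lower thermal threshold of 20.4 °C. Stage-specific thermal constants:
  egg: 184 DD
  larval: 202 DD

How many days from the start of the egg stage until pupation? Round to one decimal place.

34.5 days

Daily accumulation at 31.6 °C = 31.6 − 20.4 = 11.2 DD/day.
Total K = 184 + 202 = 386 DD.
Total duration = 386 / 11.2 = 34.464 ≈ 34.5 days.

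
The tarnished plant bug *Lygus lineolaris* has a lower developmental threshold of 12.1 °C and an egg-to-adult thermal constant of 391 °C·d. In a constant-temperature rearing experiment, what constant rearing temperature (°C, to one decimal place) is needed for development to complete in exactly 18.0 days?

Required daily accumulation = 391 / 18.0 = 21.722 DD/day.
T = T_base + 21.722 = 12.1 + 21.722 = 33.822 ≈ 33.8 °C.

33.8 °C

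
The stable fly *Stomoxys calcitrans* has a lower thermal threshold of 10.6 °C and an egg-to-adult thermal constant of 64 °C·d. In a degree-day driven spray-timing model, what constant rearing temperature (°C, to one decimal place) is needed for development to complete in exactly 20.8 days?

Required daily accumulation = 64 / 20.8 = 3.077 DD/day.
T = T_base + 3.077 = 10.6 + 3.077 = 13.677 ≈ 13.7 °C.

13.7 °C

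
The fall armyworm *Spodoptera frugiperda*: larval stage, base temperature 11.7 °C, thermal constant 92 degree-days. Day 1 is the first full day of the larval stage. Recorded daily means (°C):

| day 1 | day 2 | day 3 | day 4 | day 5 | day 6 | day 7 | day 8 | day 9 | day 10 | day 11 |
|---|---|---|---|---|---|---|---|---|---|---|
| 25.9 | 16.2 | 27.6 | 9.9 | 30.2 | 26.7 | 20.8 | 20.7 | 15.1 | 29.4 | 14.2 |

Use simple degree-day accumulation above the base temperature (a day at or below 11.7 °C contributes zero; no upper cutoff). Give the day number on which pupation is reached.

Daily DD above 11.7 °C: 14.2, 4.5, 15.9, 0.0, 18.5, 15.0, 9.1, 9.0, 3.4, 17.7, 2.5.
Cumulative: 14.2, 18.7, 34.6, 34.6, 53.1, 68.1, 77.2, 86.2, 89.6, 107.3, 109.8.
The total first reaches 92 DD on day 10.

day 10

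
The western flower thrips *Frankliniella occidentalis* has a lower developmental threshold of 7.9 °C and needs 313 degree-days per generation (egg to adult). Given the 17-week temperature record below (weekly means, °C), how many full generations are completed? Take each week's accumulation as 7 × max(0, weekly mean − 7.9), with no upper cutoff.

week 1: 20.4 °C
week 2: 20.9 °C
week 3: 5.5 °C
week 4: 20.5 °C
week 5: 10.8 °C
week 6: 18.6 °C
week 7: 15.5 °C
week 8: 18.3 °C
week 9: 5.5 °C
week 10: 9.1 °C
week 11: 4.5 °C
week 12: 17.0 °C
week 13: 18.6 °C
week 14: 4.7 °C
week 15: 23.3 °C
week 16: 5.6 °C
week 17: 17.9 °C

2 generations

Weekly DD (7 × max(0, T̄ − 7.9)): 87.5, 91.0, 0.0, 88.2, 20.3, 74.9, 53.2, 72.8, 0.0, 8.4, 0.0, 63.7, 74.9, 0.0, 107.8, 0.0, 70.0.
Season total = 812.7 DD.
Complete generations = ⌊812.7 / 313⌋ = 2.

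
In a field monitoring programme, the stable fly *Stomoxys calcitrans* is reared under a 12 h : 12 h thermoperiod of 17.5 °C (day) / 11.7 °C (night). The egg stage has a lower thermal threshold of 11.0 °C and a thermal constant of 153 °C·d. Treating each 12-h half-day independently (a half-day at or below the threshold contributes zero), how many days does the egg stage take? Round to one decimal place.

Day half: max(0, 17.5 − 11.0) × 0.5 = 6.5 × 0.5 = 3.25 DD.
Night half: max(0, 11.7 − 11.0) × 0.5 = 0.7 × 0.5 = 0.35 DD.
Per 24 h: 3.60 DD/day.
Duration = 153 / 3.60 = 42.500 ≈ 42.5 days.

42.5 days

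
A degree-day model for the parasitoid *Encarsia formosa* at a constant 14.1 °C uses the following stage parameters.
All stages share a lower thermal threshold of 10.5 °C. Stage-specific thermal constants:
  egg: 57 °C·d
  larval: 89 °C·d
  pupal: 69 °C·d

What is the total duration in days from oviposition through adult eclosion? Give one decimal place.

Daily accumulation at 14.1 °C = 14.1 − 10.5 = 3.6 DD/day.
Total K = 57 + 89 + 69 = 215 DD.
Total duration = 215 / 3.6 = 59.722 ≈ 59.7 days.

59.7 days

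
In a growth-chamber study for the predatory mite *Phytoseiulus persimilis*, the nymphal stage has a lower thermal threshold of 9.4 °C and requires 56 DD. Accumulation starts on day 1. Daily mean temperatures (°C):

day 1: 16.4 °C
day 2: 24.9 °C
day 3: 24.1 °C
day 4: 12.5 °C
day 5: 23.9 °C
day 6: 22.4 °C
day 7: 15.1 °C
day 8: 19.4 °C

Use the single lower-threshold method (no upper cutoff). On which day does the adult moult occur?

Daily DD above 9.4 °C: 7.0, 15.5, 14.7, 3.1, 14.5, 13.0, 5.7, 10.0.
Cumulative: 7.0, 22.5, 37.2, 40.3, 54.8, 67.8, 73.5, 83.5.
The total first reaches 56 DD on day 6.

day 6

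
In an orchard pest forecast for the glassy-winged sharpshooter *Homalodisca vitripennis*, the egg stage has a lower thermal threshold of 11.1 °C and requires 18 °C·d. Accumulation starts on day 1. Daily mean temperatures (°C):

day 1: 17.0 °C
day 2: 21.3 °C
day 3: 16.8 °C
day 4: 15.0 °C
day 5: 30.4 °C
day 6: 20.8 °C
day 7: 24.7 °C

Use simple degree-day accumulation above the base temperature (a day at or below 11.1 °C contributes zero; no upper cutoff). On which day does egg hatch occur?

day 3

Daily DD above 11.1 °C: 5.9, 10.2, 5.7, 3.9, 19.3, 9.7, 13.6.
Cumulative: 5.9, 16.1, 21.8, 25.7, 45.0, 54.7, 68.3.
The total first reaches 18 DD on day 3.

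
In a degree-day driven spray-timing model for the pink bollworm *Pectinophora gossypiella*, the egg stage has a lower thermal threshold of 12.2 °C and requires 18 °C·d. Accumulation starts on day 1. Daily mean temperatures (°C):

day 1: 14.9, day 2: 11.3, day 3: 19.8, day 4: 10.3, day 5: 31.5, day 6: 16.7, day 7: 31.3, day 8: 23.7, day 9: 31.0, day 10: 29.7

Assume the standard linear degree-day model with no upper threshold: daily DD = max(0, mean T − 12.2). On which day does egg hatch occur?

Daily DD above 12.2 °C: 2.7, 0.0, 7.6, 0.0, 19.3, 4.5, 19.1, 11.5, 18.8, 17.5.
Cumulative: 2.7, 2.7, 10.3, 10.3, 29.6, 34.1, 53.2, 64.7, 83.5, 101.0.
The total first reaches 18 DD on day 5.

day 5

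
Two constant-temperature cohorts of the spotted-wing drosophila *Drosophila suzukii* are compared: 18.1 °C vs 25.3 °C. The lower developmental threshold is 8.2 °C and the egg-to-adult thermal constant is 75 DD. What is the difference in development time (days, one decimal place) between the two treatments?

At 18.1 °C: 75 / (18.1 − 8.2) = 75 / 9.9 = 7.576 d.
At 25.3 °C: 75 / (25.3 − 8.2) = 75 / 17.1 = 4.386 d.
Difference = |7.576 − 4.386| = 3.190 ≈ 3.2 days.

3.2 days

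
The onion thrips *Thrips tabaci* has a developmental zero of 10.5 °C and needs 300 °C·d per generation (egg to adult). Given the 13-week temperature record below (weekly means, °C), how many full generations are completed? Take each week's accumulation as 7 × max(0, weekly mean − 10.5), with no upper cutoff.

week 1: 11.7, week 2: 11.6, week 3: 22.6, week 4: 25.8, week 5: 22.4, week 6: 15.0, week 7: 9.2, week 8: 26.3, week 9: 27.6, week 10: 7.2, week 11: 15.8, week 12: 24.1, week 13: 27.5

2 generations

Weekly DD (7 × max(0, T̄ − 10.5)): 8.4, 7.7, 84.7, 107.1, 83.3, 31.5, 0.0, 110.6, 119.7, 0.0, 37.1, 95.2, 119.0.
Season total = 804.3 DD.
Complete generations = ⌊804.3 / 300⌋ = 2.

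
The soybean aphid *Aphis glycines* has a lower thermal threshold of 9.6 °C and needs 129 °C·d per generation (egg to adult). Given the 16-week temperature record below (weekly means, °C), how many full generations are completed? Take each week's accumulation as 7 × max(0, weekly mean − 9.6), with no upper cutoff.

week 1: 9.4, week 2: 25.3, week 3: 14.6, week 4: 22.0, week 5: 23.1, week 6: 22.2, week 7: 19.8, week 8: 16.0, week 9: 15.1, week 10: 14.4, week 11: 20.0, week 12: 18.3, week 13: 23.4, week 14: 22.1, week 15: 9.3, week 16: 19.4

Weekly DD (7 × max(0, T̄ − 9.6)): 0.0, 109.9, 35.0, 86.8, 94.5, 88.2, 71.4, 44.8, 38.5, 33.6, 72.8, 60.9, 96.6, 87.5, 0.0, 68.6.
Season total = 989.1 DD.
Complete generations = ⌊989.1 / 129⌋ = 7.

7 generations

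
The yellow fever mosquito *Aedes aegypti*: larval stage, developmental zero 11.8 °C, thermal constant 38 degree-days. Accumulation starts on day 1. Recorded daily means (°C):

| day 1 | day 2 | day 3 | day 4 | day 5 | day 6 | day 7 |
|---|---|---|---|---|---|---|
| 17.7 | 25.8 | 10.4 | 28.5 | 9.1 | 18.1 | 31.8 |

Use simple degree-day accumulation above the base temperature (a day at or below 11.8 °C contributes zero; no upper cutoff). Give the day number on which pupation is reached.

day 6

Daily DD above 11.8 °C: 5.9, 14.0, 0.0, 16.7, 0.0, 6.3, 20.0.
Cumulative: 5.9, 19.9, 19.9, 36.6, 36.6, 42.9, 62.9.
The total first reaches 38 DD on day 6.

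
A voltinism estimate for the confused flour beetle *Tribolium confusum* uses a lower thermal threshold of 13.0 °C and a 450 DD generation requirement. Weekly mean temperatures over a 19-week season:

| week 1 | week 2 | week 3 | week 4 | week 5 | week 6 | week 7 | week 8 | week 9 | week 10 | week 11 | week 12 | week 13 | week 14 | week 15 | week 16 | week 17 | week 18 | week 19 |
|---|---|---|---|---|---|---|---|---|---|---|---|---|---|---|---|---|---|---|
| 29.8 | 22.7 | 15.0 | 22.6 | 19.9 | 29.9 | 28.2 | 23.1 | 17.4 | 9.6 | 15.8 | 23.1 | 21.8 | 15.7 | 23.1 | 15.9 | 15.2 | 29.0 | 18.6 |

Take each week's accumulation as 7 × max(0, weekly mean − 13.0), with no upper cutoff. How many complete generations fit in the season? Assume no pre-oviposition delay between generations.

2 generations

Weekly DD (7 × max(0, T̄ − 13.0)): 117.6, 67.9, 14.0, 67.2, 48.3, 118.3, 106.4, 70.7, 30.8, 0.0, 19.6, 70.7, 61.6, 18.9, 70.7, 20.3, 15.4, 112.0, 39.2.
Season total = 1069.6 DD.
Complete generations = ⌊1069.6 / 450⌋ = 2.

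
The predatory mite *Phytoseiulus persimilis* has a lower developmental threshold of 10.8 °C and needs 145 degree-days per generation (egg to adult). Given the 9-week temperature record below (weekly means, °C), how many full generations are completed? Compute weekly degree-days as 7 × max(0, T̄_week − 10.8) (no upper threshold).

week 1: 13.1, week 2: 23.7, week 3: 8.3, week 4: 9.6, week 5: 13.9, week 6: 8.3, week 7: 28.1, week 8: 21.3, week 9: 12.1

2 generations

Weekly DD (7 × max(0, T̄ − 10.8)): 16.1, 90.3, 0.0, 0.0, 21.7, 0.0, 121.1, 73.5, 9.1.
Season total = 331.8 DD.
Complete generations = ⌊331.8 / 145⌋ = 2.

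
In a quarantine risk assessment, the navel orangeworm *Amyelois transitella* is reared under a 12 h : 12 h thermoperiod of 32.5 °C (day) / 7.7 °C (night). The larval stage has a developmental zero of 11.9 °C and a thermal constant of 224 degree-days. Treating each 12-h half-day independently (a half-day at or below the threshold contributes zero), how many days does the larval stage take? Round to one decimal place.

21.7 days

Day half: max(0, 32.5 − 11.9) × 0.5 = 20.6 × 0.5 = 10.30 DD.
Night half: max(0, 7.7 − 11.9) × 0.5 = 0.0 × 0.5 = 0.00 DD.
Per 24 h: 10.30 DD/day.
Duration = 224 / 10.30 = 21.748 ≈ 21.7 days.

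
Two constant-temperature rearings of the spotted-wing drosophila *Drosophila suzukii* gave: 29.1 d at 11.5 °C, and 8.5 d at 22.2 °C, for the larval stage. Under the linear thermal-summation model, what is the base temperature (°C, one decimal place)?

7.1 °C

Linear rate model ⇒ the product D·(T − T_b) is constant across temperatures.
29.1·(11.5 − T_b) = 8.5·(22.2 − T_b)
T_b = (29.1·11.5 − 8.5·22.2) / (29.1 − 8.5) = 145.95 / 20.6 = 7.085 °C ≈ 7.1 °C.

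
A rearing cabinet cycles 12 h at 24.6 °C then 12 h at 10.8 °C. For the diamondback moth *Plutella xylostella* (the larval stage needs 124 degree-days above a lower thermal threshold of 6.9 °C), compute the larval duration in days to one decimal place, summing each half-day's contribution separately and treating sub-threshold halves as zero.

11.5 days

Day half: max(0, 24.6 − 6.9) × 0.5 = 17.7 × 0.5 = 8.85 DD.
Night half: max(0, 10.8 − 6.9) × 0.5 = 3.9 × 0.5 = 1.95 DD.
Per 24 h: 10.80 DD/day.
Duration = 124 / 10.80 = 11.481 ≈ 11.5 days.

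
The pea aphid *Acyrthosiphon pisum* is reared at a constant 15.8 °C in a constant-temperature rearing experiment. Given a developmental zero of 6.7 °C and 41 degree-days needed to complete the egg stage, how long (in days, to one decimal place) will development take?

Daily accumulation = 15.8 − 6.7 = 9.1 DD/day.
Duration = 41 / 9.1 = 4.505 ≈ 4.5 days.

4.5 days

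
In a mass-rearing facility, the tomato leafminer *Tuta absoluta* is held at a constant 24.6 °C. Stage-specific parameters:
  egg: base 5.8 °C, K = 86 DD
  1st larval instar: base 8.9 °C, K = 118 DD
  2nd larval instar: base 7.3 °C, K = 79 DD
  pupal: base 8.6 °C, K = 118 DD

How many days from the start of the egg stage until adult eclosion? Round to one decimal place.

egg: 86 / (24.6 − 5.8) = 86 / 18.8 = 4.574 d.
1st larval instar: 118 / (24.6 − 8.9) = 118 / 15.7 = 7.516 d.
2nd larval instar: 79 / (24.6 − 7.3) = 79 / 17.3 = 4.566 d.
pupal: 118 / (24.6 − 8.6) = 118 / 16.0 = 7.375 d.
Sum = 24.032 ≈ 24.0 days.

24.0 days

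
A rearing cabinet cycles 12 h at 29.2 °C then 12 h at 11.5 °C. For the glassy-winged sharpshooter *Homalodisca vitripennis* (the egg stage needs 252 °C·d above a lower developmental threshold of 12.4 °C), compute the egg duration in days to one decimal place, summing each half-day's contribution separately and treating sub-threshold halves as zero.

Day half: max(0, 29.2 − 12.4) × 0.5 = 16.8 × 0.5 = 8.40 DD.
Night half: max(0, 11.5 − 12.4) × 0.5 = 0.0 × 0.5 = 0.00 DD.
Per 24 h: 8.40 DD/day.
Duration = 252 / 8.40 = 30.000 ≈ 30.0 days.

30.0 days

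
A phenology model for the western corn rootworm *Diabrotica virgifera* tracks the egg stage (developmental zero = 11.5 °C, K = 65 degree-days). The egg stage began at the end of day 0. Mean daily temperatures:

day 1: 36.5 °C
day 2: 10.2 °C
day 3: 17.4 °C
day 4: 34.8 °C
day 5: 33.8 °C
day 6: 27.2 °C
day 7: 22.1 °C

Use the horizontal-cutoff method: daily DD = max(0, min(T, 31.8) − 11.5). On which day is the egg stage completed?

Daily DD above 11.5 °C (capped at 20.3): 20.3, 0.0, 5.9, 20.3, 20.3, 15.7, 10.6.
Cumulative: 20.3, 20.3, 26.2, 46.5, 66.8, 82.5, 93.1.
The total first reaches 65 DD on day 5.

day 5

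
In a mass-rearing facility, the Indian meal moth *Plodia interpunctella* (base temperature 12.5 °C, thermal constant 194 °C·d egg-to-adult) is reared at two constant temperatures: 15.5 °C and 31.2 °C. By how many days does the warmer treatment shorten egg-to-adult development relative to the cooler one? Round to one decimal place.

At 15.5 °C: 194 / (15.5 − 12.5) = 194 / 3.0 = 64.667 d.
At 31.2 °C: 194 / (31.2 − 12.5) = 194 / 18.7 = 10.374 d.
Difference = |64.667 − 10.374| = 54.292 ≈ 54.3 days.

54.3 days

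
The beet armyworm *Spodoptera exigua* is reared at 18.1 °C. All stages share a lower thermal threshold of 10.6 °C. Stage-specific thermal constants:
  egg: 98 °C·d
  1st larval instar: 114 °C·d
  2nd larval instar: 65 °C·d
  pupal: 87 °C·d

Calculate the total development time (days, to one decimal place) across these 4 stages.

48.5 days

Daily accumulation at 18.1 °C = 18.1 − 10.6 = 7.5 DD/day.
Total K = 98 + 114 + 65 + 87 = 364 DD.
Total duration = 364 / 7.5 = 48.533 ≈ 48.5 days.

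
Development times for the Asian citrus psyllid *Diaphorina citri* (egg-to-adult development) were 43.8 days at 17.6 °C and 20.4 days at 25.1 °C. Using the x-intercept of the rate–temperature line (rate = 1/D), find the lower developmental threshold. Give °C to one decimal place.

Equal thermal constants: D₁(T₁ − T_b) = D₂(T₂ − T_b).
43.8·(17.6 − T_b) = 20.4·(25.1 − T_b)
T_b = (43.8·17.6 − 20.4·25.1) / (43.8 − 20.4) = 258.84 / 23.4 = 11.062 °C ≈ 11.1 °C.

11.1 °C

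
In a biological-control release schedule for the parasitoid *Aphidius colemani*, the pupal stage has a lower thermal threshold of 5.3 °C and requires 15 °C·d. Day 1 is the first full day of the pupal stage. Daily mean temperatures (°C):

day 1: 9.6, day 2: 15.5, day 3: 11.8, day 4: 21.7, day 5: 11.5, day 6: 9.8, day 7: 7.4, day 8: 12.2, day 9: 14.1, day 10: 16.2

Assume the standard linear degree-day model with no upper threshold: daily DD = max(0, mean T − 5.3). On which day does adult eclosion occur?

Daily DD above 5.3 °C: 4.3, 10.2, 6.5, 16.4, 6.2, 4.5, 2.1, 6.9, 8.8, 10.9.
Cumulative: 4.3, 14.5, 21.0, 37.4, 43.6, 48.1, 50.2, 57.1, 65.9, 76.8.
The total first reaches 15 DD on day 3.

day 3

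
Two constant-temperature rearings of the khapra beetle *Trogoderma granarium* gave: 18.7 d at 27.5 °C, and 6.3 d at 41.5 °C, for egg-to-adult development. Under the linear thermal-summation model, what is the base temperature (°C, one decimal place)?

Linear rate model ⇒ the product D·(T − T_b) is constant across temperatures.
18.7·(27.5 − T_b) = 6.3·(41.5 − T_b)
T_b = (18.7·27.5 − 6.3·41.5) / (18.7 − 6.3) = 252.80 / 12.4 = 20.387 °C ≈ 20.4 °C.

20.4 °C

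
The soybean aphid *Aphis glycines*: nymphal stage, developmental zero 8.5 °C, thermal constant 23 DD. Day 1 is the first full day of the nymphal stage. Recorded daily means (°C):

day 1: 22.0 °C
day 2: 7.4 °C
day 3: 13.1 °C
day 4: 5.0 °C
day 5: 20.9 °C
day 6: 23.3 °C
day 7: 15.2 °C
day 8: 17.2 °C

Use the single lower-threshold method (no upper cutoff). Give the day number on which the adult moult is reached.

Daily DD above 8.5 °C: 13.5, 0.0, 4.6, 0.0, 12.4, 14.8, 6.7, 8.7.
Cumulative: 13.5, 13.5, 18.1, 18.1, 30.5, 45.3, 52.0, 60.7.
The total first reaches 23 DD on day 5.

day 5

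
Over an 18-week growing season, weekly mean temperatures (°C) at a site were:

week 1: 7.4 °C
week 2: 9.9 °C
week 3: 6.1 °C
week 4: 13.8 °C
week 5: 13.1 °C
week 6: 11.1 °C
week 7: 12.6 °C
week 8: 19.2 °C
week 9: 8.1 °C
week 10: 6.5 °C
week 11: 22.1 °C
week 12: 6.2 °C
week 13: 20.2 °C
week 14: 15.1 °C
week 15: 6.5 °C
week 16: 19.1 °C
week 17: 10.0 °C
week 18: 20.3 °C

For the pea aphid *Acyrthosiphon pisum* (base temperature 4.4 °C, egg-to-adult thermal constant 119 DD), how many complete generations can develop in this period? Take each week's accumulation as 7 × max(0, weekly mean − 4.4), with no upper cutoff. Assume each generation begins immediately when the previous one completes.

Weekly DD (7 × max(0, T̄ − 4.4)): 21.0, 38.5, 11.9, 65.8, 60.9, 46.9, 57.4, 103.6, 25.9, 14.7, 123.9, 12.6, 110.6, 74.9, 14.7, 102.9, 39.2, 111.3.
Season total = 1036.7 DD.
Complete generations = ⌊1036.7 / 119⌋ = 8.

8 generations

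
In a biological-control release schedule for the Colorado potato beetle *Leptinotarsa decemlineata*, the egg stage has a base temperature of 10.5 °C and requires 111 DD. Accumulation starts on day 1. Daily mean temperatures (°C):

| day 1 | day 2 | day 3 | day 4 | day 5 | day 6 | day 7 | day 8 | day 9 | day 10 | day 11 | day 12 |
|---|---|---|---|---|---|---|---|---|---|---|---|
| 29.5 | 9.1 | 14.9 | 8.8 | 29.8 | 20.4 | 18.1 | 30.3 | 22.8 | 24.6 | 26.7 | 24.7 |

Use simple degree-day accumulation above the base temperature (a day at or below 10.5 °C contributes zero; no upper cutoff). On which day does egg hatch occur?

day 11

Daily DD above 10.5 °C: 19.0, 0.0, 4.4, 0.0, 19.3, 9.9, 7.6, 19.8, 12.3, 14.1, 16.2, 14.2.
Cumulative: 19.0, 19.0, 23.4, 23.4, 42.7, 52.6, 60.2, 80.0, 92.3, 106.4, 122.6, 136.8.
The total first reaches 111 DD on day 11.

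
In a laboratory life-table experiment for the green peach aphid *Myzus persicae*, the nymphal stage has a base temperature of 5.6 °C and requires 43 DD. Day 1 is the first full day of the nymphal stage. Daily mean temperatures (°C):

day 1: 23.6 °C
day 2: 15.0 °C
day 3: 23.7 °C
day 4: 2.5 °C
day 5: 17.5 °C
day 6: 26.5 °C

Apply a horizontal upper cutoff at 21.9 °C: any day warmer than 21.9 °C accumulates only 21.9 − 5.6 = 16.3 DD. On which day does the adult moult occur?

day 5

Daily DD above 5.6 °C (capped at 16.3): 16.3, 9.4, 16.3, 0.0, 11.9, 16.3.
Cumulative: 16.3, 25.7, 42.0, 42.0, 53.9, 70.2.
The total first reaches 43 DD on day 5.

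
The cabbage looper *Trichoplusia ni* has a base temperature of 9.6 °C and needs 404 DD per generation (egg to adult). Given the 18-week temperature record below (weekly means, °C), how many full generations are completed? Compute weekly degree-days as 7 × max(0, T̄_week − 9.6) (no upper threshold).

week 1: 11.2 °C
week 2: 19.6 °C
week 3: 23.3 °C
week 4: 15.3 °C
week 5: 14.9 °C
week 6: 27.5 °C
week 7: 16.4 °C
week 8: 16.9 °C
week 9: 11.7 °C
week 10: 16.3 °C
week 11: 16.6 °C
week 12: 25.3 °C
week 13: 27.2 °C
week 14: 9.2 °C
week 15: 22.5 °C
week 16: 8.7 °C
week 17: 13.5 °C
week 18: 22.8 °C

Weekly DD (7 × max(0, T̄ − 9.6)): 11.2, 70.0, 95.9, 39.9, 37.1, 125.3, 47.6, 51.1, 14.7, 46.9, 49.0, 109.9, 123.2, 0.0, 90.3, 0.0, 27.3, 92.4.
Season total = 1031.8 DD.
Complete generations = ⌊1031.8 / 404⌋ = 2.

2 generations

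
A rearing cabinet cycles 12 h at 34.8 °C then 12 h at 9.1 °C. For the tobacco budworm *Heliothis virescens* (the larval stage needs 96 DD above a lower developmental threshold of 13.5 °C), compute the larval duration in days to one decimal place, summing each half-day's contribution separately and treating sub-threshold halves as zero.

Day half: max(0, 34.8 − 13.5) × 0.5 = 21.3 × 0.5 = 10.65 DD.
Night half: max(0, 9.1 − 13.5) × 0.5 = 0.0 × 0.5 = 0.00 DD.
Per 24 h: 10.65 DD/day.
Duration = 96 / 10.65 = 9.014 ≈ 9.0 days.

9.0 days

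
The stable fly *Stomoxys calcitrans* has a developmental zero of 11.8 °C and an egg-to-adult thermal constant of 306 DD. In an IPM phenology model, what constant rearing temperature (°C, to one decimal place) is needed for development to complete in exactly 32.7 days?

Required daily accumulation = 306 / 32.7 = 9.358 DD/day.
T = T_base + 9.358 = 11.8 + 9.358 = 21.158 ≈ 21.2 °C.

21.2 °C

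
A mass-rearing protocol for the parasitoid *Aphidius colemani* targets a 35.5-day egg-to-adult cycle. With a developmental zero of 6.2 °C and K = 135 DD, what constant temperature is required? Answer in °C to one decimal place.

10.0 °C

Required daily accumulation = 135 / 35.5 = 3.803 DD/day.
T = T_base + 3.803 = 6.2 + 3.803 = 10.003 ≈ 10.0 °C.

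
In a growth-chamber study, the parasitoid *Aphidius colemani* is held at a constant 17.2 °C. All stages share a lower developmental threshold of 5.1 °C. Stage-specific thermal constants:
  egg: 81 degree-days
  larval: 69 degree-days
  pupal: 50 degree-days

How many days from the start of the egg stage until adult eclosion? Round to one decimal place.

Daily accumulation at 17.2 °C = 17.2 − 5.1 = 12.1 DD/day.
Total K = 81 + 69 + 50 = 200 DD.
Total duration = 200 / 12.1 = 16.529 ≈ 16.5 days.

16.5 days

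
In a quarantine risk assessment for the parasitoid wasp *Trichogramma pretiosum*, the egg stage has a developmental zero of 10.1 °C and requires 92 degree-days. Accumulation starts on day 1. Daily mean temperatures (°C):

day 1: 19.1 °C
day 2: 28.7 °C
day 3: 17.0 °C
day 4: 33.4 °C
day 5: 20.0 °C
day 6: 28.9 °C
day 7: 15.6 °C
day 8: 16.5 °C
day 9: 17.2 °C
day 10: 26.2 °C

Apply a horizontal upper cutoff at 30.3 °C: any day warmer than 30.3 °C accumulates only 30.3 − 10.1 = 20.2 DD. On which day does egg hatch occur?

day 8

Daily DD above 10.1 °C (capped at 20.2): 9.0, 18.6, 6.9, 20.2, 9.9, 18.8, 5.5, 6.4, 7.1, 16.1.
Cumulative: 9.0, 27.6, 34.5, 54.7, 64.6, 83.4, 88.9, 95.3, 102.4, 118.5.
The total first reaches 92 DD on day 8.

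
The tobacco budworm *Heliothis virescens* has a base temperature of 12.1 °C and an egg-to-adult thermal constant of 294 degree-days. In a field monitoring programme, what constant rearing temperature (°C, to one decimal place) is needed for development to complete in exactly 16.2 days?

Required daily accumulation = 294 / 16.2 = 18.148 DD/day.
T = T_base + 18.148 = 12.1 + 18.148 = 30.248 ≈ 30.2 °C.

30.2 °C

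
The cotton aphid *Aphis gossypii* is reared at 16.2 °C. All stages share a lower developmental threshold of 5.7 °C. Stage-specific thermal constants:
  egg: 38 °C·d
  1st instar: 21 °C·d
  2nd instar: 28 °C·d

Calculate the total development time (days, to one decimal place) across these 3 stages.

Daily accumulation at 16.2 °C = 16.2 − 5.7 = 10.5 DD/day.
Total K = 38 + 21 + 28 = 87 DD.
Total duration = 87 / 10.5 = 8.286 ≈ 8.3 days.

8.3 days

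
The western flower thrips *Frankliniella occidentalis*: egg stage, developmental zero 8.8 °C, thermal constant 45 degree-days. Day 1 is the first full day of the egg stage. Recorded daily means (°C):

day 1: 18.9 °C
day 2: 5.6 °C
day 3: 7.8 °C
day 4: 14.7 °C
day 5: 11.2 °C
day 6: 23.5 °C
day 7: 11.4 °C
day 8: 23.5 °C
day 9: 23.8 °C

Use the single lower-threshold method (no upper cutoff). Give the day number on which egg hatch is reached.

day 8

Daily DD above 8.8 °C: 10.1, 0.0, 0.0, 5.9, 2.4, 14.7, 2.6, 14.7, 15.0.
Cumulative: 10.1, 10.1, 10.1, 16.0, 18.4, 33.1, 35.7, 50.4, 65.4.
The total first reaches 45 DD on day 8.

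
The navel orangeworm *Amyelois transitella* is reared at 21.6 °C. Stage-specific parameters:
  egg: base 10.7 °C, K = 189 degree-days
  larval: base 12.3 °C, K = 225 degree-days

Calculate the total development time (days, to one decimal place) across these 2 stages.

egg: 189 / (21.6 − 10.7) = 189 / 10.9 = 17.339 d.
larval: 225 / (21.6 − 12.3) = 225 / 9.3 = 24.194 d.
Sum = 41.533 ≈ 41.5 days.

41.5 days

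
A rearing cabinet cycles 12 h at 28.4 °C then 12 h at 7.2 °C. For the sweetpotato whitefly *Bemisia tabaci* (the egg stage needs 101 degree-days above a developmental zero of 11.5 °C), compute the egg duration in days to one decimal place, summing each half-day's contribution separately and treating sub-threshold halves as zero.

12.0 days

Day half: max(0, 28.4 − 11.5) × 0.5 = 16.9 × 0.5 = 8.45 DD.
Night half: max(0, 7.2 − 11.5) × 0.5 = 0.0 × 0.5 = 0.00 DD.
Per 24 h: 8.45 DD/day.
Duration = 101 / 8.45 = 11.953 ≈ 12.0 days.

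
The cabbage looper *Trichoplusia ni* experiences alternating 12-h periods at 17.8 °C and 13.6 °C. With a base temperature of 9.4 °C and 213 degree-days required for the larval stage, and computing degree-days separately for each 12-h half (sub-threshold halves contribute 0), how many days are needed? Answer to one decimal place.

Day half: max(0, 17.8 − 9.4) × 0.5 = 8.4 × 0.5 = 4.20 DD.
Night half: max(0, 13.6 − 9.4) × 0.5 = 4.2 × 0.5 = 2.10 DD.
Per 24 h: 6.30 DD/day.
Duration = 213 / 6.30 = 33.810 ≈ 33.8 days.

33.8 days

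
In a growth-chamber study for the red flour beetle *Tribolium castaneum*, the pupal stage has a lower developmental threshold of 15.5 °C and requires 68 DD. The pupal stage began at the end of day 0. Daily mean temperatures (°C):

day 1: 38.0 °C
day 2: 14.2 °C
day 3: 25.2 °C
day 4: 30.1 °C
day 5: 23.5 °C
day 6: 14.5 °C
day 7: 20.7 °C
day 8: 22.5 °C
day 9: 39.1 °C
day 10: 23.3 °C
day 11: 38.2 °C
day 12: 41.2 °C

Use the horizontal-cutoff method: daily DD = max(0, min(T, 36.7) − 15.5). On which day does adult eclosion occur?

Daily DD above 15.5 °C (capped at 21.2): 21.2, 0.0, 9.7, 14.6, 8.0, 0.0, 5.2, 7.0, 21.2, 7.8, 21.2, 21.2.
Cumulative: 21.2, 21.2, 30.9, 45.5, 53.5, 53.5, 58.7, 65.7, 86.9, 94.7, 115.9, 137.1.
The total first reaches 68 DD on day 9.

day 9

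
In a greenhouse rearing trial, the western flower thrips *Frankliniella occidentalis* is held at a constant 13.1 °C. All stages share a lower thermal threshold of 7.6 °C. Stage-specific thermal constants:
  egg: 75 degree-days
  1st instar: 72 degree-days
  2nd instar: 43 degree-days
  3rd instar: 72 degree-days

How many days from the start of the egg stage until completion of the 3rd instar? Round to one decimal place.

47.6 days

Daily accumulation at 13.1 °C = 13.1 − 7.6 = 5.5 DD/day.
Total K = 75 + 72 + 43 + 72 = 262 DD.
Total duration = 262 / 5.5 = 47.636 ≈ 47.6 days.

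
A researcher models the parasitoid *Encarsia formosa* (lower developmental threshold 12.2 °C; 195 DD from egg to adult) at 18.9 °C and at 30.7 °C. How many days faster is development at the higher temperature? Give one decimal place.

At 18.9 °C: 195 / (18.9 − 12.2) = 195 / 6.7 = 29.104 d.
At 30.7 °C: 195 / (30.7 − 12.2) = 195 / 18.5 = 10.541 d.
Difference = |29.104 − 10.541| = 18.564 ≈ 18.6 days.

18.6 days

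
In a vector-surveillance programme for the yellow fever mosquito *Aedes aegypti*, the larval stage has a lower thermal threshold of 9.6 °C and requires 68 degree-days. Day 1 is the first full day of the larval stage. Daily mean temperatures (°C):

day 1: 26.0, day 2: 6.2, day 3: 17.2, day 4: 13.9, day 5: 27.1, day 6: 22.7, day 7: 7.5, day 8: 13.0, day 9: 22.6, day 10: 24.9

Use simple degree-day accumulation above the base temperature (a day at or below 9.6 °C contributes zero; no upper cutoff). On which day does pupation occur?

Daily DD above 9.6 °C: 16.4, 0.0, 7.6, 4.3, 17.5, 13.1, 0.0, 3.4, 13.0, 15.3.
Cumulative: 16.4, 16.4, 24.0, 28.3, 45.8, 58.9, 58.9, 62.3, 75.3, 90.6.
The total first reaches 68 DD on day 9.

day 9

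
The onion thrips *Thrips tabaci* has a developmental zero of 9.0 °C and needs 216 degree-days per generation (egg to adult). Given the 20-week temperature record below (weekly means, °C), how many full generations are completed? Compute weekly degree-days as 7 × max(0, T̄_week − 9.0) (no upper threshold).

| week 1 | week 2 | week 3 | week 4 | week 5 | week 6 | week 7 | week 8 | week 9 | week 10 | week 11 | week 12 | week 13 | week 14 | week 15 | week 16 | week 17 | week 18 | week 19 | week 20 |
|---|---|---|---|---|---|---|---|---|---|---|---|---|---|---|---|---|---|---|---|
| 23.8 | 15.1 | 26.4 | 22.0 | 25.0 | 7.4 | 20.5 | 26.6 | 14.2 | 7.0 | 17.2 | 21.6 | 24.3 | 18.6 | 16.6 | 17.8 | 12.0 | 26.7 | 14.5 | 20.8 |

6 generations

Weekly DD (7 × max(0, T̄ − 9.0)): 103.6, 42.7, 121.8, 91.0, 112.0, 0.0, 80.5, 123.2, 36.4, 0.0, 57.4, 88.2, 107.1, 67.2, 53.2, 61.6, 21.0, 123.9, 38.5, 82.6.
Season total = 1411.9 DD.
Complete generations = ⌊1411.9 / 216⌋ = 6.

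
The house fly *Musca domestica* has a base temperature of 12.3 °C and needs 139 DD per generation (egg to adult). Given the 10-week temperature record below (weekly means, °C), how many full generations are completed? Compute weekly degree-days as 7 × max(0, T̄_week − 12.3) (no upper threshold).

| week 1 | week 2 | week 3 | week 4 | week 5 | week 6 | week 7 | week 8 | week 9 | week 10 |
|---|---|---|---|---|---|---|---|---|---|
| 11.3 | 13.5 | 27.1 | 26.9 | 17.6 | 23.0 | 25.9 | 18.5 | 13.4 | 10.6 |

Weekly DD (7 × max(0, T̄ − 12.3)): 0.0, 8.4, 103.6, 102.2, 37.1, 74.9, 95.2, 43.4, 7.7, 0.0.
Season total = 472.5 DD.
Complete generations = ⌊472.5 / 139⌋ = 3.

3 generations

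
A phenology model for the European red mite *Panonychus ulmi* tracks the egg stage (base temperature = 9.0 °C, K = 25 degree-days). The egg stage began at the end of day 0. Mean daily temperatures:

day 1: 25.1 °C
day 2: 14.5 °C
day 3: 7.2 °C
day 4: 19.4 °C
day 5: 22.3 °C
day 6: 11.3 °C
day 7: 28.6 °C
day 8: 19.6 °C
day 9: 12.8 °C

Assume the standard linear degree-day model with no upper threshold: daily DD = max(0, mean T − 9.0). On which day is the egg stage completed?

Daily DD above 9.0 °C: 16.1, 5.5, 0.0, 10.4, 13.3, 2.3, 19.6, 10.6, 3.8.
Cumulative: 16.1, 21.6, 21.6, 32.0, 45.3, 47.6, 67.2, 77.8, 81.6.
The total first reaches 25 DD on day 4.

day 4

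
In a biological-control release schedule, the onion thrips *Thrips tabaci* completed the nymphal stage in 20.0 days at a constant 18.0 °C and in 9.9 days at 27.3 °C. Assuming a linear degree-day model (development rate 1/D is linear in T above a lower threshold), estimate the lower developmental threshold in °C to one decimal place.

8.9 °C

Equal thermal constants: D₁(T₁ − T_b) = D₂(T₂ − T_b).
20.0·(18.0 − T_b) = 9.9·(27.3 − T_b)
T_b = (20.0·18.0 − 9.9·27.3) / (20.0 − 9.9) = 89.73 / 10.1 = 8.884 °C ≈ 8.9 °C.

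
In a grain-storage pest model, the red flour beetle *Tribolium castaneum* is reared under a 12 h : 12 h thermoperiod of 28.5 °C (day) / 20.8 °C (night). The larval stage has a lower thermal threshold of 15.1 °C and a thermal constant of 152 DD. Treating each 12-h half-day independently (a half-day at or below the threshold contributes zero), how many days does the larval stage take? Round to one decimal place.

15.9 days

Day half: max(0, 28.5 − 15.1) × 0.5 = 13.4 × 0.5 = 6.70 DD.
Night half: max(0, 20.8 − 15.1) × 0.5 = 5.7 × 0.5 = 2.85 DD.
Per 24 h: 9.55 DD/day.
Duration = 152 / 9.55 = 15.916 ≈ 15.9 days.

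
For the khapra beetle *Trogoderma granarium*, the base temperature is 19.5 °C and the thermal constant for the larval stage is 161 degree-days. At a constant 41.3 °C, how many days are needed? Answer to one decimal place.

Daily accumulation = 41.3 − 19.5 = 21.8 DD/day.
Duration = 161 / 21.8 = 7.385 ≈ 7.4 days.

7.4 days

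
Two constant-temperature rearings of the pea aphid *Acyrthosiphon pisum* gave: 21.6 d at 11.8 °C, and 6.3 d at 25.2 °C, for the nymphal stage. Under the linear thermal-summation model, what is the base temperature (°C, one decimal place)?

6.3 °C

Equal thermal constants: D₁(T₁ − T_b) = D₂(T₂ − T_b).
21.6·(11.8 − T_b) = 6.3·(25.2 − T_b)
T_b = (21.6·11.8 − 6.3·25.2) / (21.6 − 6.3) = 96.12 / 15.3 = 6.282 °C ≈ 6.3 °C.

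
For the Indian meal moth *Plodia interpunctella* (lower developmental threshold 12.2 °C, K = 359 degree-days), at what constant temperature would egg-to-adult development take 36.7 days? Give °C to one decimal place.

22.0 °C

Required daily accumulation = 359 / 36.7 = 9.782 DD/day.
T = T_base + 9.782 = 12.2 + 9.782 = 21.982 ≈ 22.0 °C.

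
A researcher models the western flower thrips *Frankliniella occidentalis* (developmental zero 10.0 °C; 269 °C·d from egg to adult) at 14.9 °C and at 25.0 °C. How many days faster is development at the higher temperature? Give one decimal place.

37.0 days

At 14.9 °C: 269 / (14.9 − 10.0) = 269 / 4.9 = 54.898 d.
At 25.0 °C: 269 / (25.0 − 10.0) = 269 / 15.0 = 17.933 d.
Difference = |54.898 − 17.933| = 36.965 ≈ 37.0 days.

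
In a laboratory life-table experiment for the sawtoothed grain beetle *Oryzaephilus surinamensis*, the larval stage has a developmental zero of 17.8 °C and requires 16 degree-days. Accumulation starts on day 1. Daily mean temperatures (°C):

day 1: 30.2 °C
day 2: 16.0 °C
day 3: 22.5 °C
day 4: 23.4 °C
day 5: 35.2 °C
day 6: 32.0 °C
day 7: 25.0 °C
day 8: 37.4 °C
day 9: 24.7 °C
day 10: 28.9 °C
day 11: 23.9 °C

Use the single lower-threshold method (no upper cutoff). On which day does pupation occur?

Daily DD above 17.8 °C: 12.4, 0.0, 4.7, 5.6, 17.4, 14.2, 7.2, 19.6, 6.9, 11.1, 6.1.
Cumulative: 12.4, 12.4, 17.1, 22.7, 40.1, 54.3, 61.5, 81.1, 88.0, 99.1, 105.2.
The total first reaches 16 DD on day 3.

day 3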